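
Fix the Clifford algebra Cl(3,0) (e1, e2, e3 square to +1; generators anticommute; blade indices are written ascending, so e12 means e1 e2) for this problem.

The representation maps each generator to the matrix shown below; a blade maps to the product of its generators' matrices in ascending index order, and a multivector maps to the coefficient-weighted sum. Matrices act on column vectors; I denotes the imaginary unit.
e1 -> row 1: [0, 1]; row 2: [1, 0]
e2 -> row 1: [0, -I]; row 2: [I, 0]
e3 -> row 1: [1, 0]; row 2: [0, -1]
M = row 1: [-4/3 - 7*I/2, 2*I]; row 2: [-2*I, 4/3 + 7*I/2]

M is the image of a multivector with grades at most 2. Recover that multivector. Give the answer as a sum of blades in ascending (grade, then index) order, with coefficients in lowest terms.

Method: 1, rho(e1), rho(e2), rho(e3) form a trace-orthogonal basis of the 2x2 complex matrices (tr(X Y) = 2 if X = Y, else 0), so M = m0*1 + m1*rho(e1) + m2*rho(e2) + m3*rho(e3) with m0 = tr(M)/2 = 0, m1 = tr(M rho(e1))/2 = 0, m2 = tr(M rho(e2))/2 = -2, m3 = tr(M rho(e3))/2 = -4/3 - 7*I/2.
Multiplying table entries, the bivector images are rho(e12) = I*rho(e3), rho(e13) = -I*rho(e2), rho(e23) = I*rho(e1); with real blade coefficients the real parts of m0..m3 are the coefficients of 1, e1, e2, e3 and the imaginary parts give the bivectors (e23: Im m1, e13: -Im m2, e12: Im m3).
Answer: -2*e2 - 4/3*e3 - 7/2*e12


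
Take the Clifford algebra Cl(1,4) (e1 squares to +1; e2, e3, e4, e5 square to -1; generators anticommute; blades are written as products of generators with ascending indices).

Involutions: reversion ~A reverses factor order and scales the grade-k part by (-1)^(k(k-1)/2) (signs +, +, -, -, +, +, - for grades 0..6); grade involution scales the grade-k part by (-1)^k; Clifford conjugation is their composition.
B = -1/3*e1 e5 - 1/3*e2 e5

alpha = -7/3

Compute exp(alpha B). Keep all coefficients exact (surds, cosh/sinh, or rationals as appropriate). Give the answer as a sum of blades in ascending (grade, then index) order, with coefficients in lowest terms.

B^2 term by term: the squares give (-1/3)^2*(e1 e5)^2 + (-1/3)^2*(e2 e5)^2 = 1/9*(+1) + 1/9*(-1) = 0 (each basis 2-blade squares to minus the product of its generators' squares); cross terms between blades sharing an index anticommute and cancel. So B^2 = 0.
B^2 = 0, hence only two terms survive: exp(alpha B) = 1 + alpha B (parabolic case).
Answer: 1 + 7/9*e1 e5 + 7/9*e2 e5


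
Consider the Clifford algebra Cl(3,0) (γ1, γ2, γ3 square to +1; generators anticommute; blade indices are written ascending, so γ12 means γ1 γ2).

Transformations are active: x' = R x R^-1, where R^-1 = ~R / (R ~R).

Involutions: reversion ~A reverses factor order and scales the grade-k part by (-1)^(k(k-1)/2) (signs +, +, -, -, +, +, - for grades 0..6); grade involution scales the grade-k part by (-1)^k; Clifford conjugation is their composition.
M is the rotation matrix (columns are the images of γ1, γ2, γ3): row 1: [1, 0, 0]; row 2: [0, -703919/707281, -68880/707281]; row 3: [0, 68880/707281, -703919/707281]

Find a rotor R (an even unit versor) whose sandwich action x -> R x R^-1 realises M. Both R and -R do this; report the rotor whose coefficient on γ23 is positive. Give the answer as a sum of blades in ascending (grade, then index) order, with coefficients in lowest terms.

Method: write R = a + b12*γ12 + b13*γ13 + b23*γ23 with a^2 + b12^2 + b13^2 + b23^2 = 1 (so R^-1 = ~R). Expanding the columns R e_j ~R gives tr M = 4a^2 - 1 and, from the antisymmetric part, M21 - M12 = -4a*b12, M13 - M31 = 4a*b13, M32 - M23 = -4a*b23.
Here tr M = -700557/707281, so a^2 = (1 + tr M)/4 = 1681/707281 and a = ±41/841. Taking a = 41/841: M21 - M12 = 0, M13 - M31 = 0, M32 - M23 = 137760/707281, giving b12 = 0, b13 = 0, b23 = -840/841, i.e. R = 41/841 - 840/841*γ23.
Its γ23 coefficient is negative, so report the other preimage -R.
Answer: -41/841 + 840/841*γ23. Key observation: the double cover Spin(3) -> SO(3) sends R and -R to the same matrix (trace -700557/707281 here), so the stated sign of the γ23 coefficient is what selects one sheet.


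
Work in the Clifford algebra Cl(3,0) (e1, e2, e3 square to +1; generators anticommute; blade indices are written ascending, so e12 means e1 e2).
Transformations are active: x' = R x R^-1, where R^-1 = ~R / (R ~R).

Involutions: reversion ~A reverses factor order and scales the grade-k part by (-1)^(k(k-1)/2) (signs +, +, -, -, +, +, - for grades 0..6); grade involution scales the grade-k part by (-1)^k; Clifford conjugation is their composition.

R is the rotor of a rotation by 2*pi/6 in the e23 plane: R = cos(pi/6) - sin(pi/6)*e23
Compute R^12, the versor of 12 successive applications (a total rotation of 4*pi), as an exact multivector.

Half-angle bookkeeping: 12 applications in e23 add up to rotor phase 12*pi/6 = 2*pi, so R^12 = cos(2*pi) - sin(2*pi)*e23.
cos(2*pi) = 1 and sin(2*pi) = 0, so R^12 = 1. The total rotation 4*pi is 2 full turns, so every vector returns to itself, yet the rotor is +1, back on the identity sheet (an even number of 2*pi turns).
Answer: 1


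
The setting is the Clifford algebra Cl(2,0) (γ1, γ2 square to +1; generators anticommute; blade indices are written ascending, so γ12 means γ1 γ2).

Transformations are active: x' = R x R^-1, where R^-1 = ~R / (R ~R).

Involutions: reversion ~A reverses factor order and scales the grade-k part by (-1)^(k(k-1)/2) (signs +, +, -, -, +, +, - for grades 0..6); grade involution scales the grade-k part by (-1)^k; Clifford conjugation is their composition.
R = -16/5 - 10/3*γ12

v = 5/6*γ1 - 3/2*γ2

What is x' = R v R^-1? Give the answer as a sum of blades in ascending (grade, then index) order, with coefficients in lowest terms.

~R = -16/5 + 10/3*γ12, and R ~R = 4804/225, so R^-1 = ~R / (4804/225).
R v = 7/3*γ1 + 341/45*γ2
Answer: -11045/7206*γ1 - 1853/2402*γ2


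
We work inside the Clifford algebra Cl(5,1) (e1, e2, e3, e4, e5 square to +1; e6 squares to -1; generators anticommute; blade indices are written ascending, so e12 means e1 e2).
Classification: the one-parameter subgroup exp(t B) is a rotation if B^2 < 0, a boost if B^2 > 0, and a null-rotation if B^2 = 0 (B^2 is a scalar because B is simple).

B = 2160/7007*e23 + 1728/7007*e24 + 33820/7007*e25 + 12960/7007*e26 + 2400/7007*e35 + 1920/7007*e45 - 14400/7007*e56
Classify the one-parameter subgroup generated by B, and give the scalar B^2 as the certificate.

B^2 term by term: the squares give (2160/7007)^2*(e23)^2 + (1728/7007)^2*(e24)^2 + (33820/7007)^2*(e25)^2 + (12960/7007)^2*(e26)^2 + (2400/7007)^2*(e35)^2 + (1920/7007)^2*(e45)^2 + (-14400/7007)^2*(e56)^2 = 4665600/49098049*(-1) + 2985984/49098049*(-1) + 1143792400/49098049*(-1) + 167961600/49098049*(+1) + 5760000/49098049*(-1) + 3686400/49098049*(-1) + 207360000/49098049*(+1) = -16 (each basis 2-blade squares to minus the product of its generators' squares); cross terms between blades sharing an index anticommute and cancel; the commuting (index-disjoint) pairs give grade-4 terms 2*c*c'*(blade product), which cancel blade by blade — e2345: 8294400/49098049 - 8294400/49098049 = 0; e2356: -62208000/49098049 + 62208000/49098049 = 0; e2456: -49766400/49098049 + 49766400/49098049 = 0 — confirming B is simple. So B^2 = -16.
Answer: rotation, certificate B^2 = -16. Note: conjugating B changes its blade decomposition but never the scalar B^2 = -16, whose sign settles the classification.


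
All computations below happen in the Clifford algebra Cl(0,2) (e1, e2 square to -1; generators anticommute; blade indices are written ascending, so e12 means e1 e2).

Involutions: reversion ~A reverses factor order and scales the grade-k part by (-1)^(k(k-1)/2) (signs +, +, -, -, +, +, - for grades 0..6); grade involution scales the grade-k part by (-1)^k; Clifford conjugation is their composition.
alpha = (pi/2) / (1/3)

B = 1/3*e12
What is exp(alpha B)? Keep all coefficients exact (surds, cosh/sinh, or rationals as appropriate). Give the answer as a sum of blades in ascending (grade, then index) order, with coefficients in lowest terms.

B^2 = (1/3)^2*(e12)^2 = 1/9*(-1) = -1/9 (a basis 2-blade squares to minus the product of its generators' squares).
B^2 = -1/9 — the negative square puts this in the circular regime; l = 1/3, alpha*l = pi/2, so exp(alpha B) = cos(pi/2) + (sin(pi/2)/(1/3))*B = 0 + (3)*B.
Answer: e12


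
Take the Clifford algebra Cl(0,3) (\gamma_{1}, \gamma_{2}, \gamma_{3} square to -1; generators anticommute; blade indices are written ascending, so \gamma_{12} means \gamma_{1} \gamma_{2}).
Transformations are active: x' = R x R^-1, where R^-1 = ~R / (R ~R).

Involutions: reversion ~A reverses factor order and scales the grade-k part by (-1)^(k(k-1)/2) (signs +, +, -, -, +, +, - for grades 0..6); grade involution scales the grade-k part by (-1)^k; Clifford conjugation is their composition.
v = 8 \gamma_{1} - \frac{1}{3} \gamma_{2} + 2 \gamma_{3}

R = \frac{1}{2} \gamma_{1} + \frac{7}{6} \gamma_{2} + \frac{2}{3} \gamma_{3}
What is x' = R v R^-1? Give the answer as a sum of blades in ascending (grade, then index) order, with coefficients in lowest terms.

~R = \frac{1}{2} \gamma_{1} + \frac{7}{6} \gamma_{2} + \frac{2}{3} \gamma_{3}, and R ~R = -\frac{37}{18}, so R^-1 = ~R / (-\frac{37}{18}).
R v = -\frac{89}{18} - \frac{19}{2} \gamma_{12} - \frac{13}{3} \gamma_{13} + \frac{23}{9} \gamma_{23}
Answer: -\frac{207}{37} \gamma_{1} + \frac{220}{37} \gamma_{2} + \frac{134}{111} \gamma_{3}


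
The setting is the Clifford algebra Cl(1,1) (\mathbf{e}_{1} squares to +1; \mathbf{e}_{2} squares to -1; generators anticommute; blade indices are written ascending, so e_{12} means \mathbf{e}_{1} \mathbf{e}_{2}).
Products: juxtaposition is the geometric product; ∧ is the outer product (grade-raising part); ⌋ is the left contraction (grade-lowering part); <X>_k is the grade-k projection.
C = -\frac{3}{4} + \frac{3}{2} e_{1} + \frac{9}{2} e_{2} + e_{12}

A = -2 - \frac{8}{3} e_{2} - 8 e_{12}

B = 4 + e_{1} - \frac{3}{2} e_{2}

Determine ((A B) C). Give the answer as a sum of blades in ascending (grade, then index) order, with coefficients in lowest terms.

step 1: -12 - 14 e_{1} + \frac{1}{3} e_{2} - \frac{88}{3} e_{12}
step 2: -\frac{257}{6} + \frac{749}{6} e_{1} - \frac{97}{4} e_{2} - \frac{107}{2} e_{12}
Answer: -\frac{257}{6} + \frac{749}{6} e_{1} - \frac{97}{4} e_{2} - \frac{107}{2} e_{12}


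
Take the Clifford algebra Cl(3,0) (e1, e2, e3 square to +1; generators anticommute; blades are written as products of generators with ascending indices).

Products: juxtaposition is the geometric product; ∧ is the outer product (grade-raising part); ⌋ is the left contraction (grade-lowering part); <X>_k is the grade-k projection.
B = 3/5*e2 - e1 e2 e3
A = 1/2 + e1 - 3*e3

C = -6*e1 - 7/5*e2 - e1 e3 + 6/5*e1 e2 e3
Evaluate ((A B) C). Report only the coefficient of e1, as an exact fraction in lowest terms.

step 1: 3/10*e2 + 18/5*e1 e2 + 4/5*e2 e3 - 1/2*e1 e2 e3
step 2: 9/50 - 6*e1 + 221/10*e2 - 16/5*e3 + e1 e2 - 53/50*e1 e3 + 33/5*e2 e3 - 9/2*e1 e2 e3
Answer: -6


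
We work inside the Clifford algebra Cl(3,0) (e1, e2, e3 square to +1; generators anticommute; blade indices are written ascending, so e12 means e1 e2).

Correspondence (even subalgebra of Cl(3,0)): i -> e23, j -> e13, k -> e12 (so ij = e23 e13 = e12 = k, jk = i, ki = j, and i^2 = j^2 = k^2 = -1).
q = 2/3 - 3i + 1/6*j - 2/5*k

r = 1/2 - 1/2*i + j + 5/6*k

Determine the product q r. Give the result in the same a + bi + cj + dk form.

In blades: q = 2/3 - 2/5*e12 + 1/6*e13 - 3*e23, r = 1/2 + 5/6*e12 + e13 - 1/2*e23.
Distribute q over r term by term (generator squares from the signature, products reordered to ascending indices): (2/3)*r = 1/3 + 5/9*e12 + 2/3*e13 - 1/3*e23; (-2/5*e12)*r = 1/3 - 1/5*e12 + 1/5*e13 + 2/5*e23; (1/6*e13)*r = -1/6 + 1/12*e12 + 1/12*e13 + 5/36*e23; (-3*e23)*r = -3/2 - 3*e12 + 5/2*e13 - 3/2*e23.
Sum: -1 - 461/180*e12 + 69/20*e13 - 233/180*e23; translating back through the correspondence:
Answer: -1 - 233/180*i + 69/20*j - 461/180*k


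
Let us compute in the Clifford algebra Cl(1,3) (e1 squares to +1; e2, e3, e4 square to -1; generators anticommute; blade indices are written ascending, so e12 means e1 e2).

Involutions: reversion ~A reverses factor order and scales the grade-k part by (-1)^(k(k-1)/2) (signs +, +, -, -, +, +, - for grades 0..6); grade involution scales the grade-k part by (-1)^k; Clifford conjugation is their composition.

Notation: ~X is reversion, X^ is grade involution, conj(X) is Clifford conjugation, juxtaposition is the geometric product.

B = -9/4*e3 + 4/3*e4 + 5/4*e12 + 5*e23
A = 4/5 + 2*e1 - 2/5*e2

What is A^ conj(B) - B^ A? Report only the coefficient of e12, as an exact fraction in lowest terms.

first term: -1/2*e1 + 5/2*e2 + 19/5*e3 - 16/15*e4 - e12 - 9/2*e13 + 8/3*e14 - 31/10*e23 - 8/15*e24 + 10*e123
second term: 1/2*e1 - 5/2*e2 - 1/5*e3 - 16/15*e4 + e12 - 9/2*e13 + 8/3*e14 + 49/10*e23 - 8/15*e24 + 10*e123
Answer: -2


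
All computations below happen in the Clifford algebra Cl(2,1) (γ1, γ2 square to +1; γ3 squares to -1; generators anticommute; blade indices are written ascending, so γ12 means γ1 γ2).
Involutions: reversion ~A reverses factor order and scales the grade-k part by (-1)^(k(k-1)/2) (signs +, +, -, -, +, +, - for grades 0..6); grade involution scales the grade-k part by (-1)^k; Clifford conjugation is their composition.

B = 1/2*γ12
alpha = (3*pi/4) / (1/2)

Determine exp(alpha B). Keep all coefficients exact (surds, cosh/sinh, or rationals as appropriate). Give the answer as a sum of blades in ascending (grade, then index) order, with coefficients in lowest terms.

B^2 = (1/2)^2*(γ12)^2 = 1/4*(-1) = -1/4 (a basis 2-blade squares to minus the product of its generators' squares).
B^2 = -1/4 — B^2 < 0, so the exponential closes trigonometrically: l = 1/2, alpha*l = 3*pi/4, so exp(alpha B) = cos(3*pi/4) + (sin(3*pi/4)/(1/2))*B = -sqrt(2)/2 + (sqrt(2))*B.
Answer: -sqrt(2)/2 + sqrt(2)/2*γ12


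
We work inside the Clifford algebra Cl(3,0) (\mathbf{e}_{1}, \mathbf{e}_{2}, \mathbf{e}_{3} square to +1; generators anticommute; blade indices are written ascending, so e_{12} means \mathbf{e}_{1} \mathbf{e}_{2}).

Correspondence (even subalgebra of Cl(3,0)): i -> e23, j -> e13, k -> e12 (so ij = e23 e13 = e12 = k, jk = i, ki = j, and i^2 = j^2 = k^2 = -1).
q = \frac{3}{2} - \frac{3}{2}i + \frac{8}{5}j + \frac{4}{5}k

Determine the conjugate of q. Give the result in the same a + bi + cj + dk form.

In blades: q = \frac{3}{2} + \frac{4}{5} e_{12} + \frac{8}{5} e_{13} - \frac{3}{2} e_{23}.
Quaternion conjugation is reversion on the even subalgebra: the scalar is fixed and every grade-2 blade flips sign, giving \frac{3}{2} - \frac{4}{5} e_{12} - \frac{8}{5} e_{13} + \frac{3}{2} e_{23}; translating back:
Answer: \frac{3}{2} + \frac{3}{2}i - \frac{8}{5}j - \frac{4}{5}k


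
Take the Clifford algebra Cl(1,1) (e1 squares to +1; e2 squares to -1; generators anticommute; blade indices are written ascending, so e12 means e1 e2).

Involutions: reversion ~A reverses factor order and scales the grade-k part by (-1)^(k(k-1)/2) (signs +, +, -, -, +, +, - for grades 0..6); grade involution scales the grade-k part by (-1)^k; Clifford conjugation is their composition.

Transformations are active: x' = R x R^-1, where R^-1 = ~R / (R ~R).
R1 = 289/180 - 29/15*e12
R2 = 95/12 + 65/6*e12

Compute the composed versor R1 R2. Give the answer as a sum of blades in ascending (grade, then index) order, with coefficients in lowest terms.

Distribute over the terms of R1 (each basis-blade product reordered to ascending indices, repeated generators contracted through their squares):
(289/180) R2 = 5491/432 + 3757/216*e12
(-29/15*e12) R2 = -377/18 - 551/36*e12
Summing the partial products and collecting blades:
Answer: -3557/432 + 451/216*e12


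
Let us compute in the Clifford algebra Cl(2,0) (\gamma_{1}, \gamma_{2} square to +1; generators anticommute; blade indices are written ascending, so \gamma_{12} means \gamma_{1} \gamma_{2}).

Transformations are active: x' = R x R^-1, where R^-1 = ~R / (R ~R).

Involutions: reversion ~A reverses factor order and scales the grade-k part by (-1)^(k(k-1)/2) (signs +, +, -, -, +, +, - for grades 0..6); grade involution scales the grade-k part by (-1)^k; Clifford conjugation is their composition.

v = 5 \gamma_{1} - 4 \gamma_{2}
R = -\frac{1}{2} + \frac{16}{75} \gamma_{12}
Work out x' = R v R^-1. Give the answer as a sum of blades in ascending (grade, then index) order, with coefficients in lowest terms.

~R = -\frac{1}{2} - \frac{16}{75} \gamma_{12}, and R ~R = \frac{6649}{22500}, so R^-1 = ~R / (\frac{6649}{22500}).
R v = -\frac{503}{150} \gamma_{1} + \frac{14}{15} \gamma_{2}
Answer: \frac{42205}{6649} \gamma_{1} + \frac{5596}{6649} \gamma_{2}


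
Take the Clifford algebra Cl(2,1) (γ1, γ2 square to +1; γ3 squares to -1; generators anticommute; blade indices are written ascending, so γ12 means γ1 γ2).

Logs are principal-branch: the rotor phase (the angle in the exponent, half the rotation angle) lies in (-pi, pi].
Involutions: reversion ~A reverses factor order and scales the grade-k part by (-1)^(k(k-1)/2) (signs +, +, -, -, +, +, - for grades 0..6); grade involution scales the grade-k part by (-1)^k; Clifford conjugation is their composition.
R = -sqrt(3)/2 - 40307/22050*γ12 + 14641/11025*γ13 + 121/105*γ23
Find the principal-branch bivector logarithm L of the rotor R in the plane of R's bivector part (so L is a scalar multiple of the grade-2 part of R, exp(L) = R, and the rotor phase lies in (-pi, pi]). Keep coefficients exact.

The scalar part of R is -sqrt(3)/2, and that scalar determines the rotor phase on the principal branch; recovering the unit plane as bivector-part over sine of the phase gives L = phase * plane.
Concretely: cos(phase) = -sqrt(3)/2 gives phase = ±5*pi/6, and since phase/sin(phase) is even the sign is immaterial: L = (phase/sin(phase)) * <R>_2 = (5*pi/3) * <R>_2.
Answer: -40307*pi/13230*γ12 + 14641*pi/6615*γ13 + 121*pi/63*γ23


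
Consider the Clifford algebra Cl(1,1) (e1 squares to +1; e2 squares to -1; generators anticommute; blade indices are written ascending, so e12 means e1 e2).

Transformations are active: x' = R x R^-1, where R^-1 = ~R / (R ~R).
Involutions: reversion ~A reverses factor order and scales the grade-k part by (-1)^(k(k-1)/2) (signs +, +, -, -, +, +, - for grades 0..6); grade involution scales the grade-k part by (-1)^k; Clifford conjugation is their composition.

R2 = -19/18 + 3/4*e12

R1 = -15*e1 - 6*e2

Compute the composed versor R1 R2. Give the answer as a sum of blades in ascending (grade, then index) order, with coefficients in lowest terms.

Distribute over the terms of R1 (each basis-blade product reordered to ascending indices, repeated generators contracted through their squares):
(-15*e1) R2 = 95/6*e1 - 45/4*e2
(-6*e2) R2 = -9/2*e1 + 19/3*e2
Summing the partial products and collecting blades:
Answer: 34/3*e1 - 59/12*e2


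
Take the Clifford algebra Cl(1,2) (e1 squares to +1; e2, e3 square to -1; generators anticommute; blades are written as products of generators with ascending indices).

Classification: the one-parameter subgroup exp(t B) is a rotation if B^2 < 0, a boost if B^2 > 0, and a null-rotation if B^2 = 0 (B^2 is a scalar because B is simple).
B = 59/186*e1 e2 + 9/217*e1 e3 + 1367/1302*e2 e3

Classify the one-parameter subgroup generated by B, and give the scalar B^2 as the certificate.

B^2 term by term: the squares give (59/186)^2*(e1 e2)^2 + (9/217)^2*(e1 e3)^2 + (1367/1302)^2*(e2 e3)^2 = 3481/34596*(+1) + 81/47089*(+1) + 1868689/1695204*(-1) = -1 (each basis 2-blade squares to minus the product of its generators' squares); cross terms between blades sharing an index anticommute and cancel. So B^2 = -1.
Answer: rotation, certificate B^2 = -1. B^2 = -1 is basis-independent, so its sign is the whole story.


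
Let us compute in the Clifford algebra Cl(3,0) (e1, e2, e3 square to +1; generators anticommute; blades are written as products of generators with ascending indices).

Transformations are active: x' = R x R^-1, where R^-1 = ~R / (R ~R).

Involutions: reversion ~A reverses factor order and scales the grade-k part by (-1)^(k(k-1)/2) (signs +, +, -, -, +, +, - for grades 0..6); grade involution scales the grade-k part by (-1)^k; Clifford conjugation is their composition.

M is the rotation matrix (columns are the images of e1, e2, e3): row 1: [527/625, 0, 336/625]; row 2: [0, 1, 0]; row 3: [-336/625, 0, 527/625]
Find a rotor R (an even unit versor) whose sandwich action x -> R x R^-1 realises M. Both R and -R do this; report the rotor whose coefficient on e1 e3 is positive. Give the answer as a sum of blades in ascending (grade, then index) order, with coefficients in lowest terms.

Method: write R = a + b12*e1 e2 + b13*e1 e3 + b23*e2 e3 with a^2 + b12^2 + b13^2 + b23^2 = 1 (so R^-1 = ~R). Expanding the columns R e_j ~R gives tr M = 4a^2 - 1 and, from the antisymmetric part, M21 - M12 = -4a*b12, M13 - M31 = 4a*b13, M32 - M23 = -4a*b23.
Here tr M = 1679/625, so a^2 = (1 + tr M)/4 = 576/625 and a = ±24/25. Taking a = 24/25: M21 - M12 = 0, M13 - M31 = 672/625, M32 - M23 = 0, giving b12 = 0, b13 = 7/25, b23 = 0, i.e. R = 24/25 + 7/25*e1 e3.
Its e1 e3 coefficient is already positive.
Answer: 24/25 + 7/25*e1 e3. Note: both R and -R realise this M (trace 1679/625); the covering map identifies them, and the e1 e3-coefficient sign is the tie-breaker.


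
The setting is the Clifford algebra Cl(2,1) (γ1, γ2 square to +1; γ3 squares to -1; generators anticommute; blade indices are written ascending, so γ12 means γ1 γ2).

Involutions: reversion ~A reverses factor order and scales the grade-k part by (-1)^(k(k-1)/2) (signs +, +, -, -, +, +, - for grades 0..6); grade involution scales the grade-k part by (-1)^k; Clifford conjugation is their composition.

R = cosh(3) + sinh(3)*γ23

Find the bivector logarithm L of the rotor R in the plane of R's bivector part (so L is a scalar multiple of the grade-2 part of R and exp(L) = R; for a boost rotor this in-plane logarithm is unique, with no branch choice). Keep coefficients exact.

The scalar part of R is cosh(3), so cosh pins the rapidity up to sign — the sign comes from the bivector part; dividing that part by sinh of the rapidity yields the plane, and the in-plane L = rapidity * plane is unique because the two sign choices cancel.
Concretely: cosh(rapidity) = cosh(3) gives rapidity = ±3, and since rapidity/sinh(rapidity) is even the sign is immaterial: L = (rapidity/sinh(rapidity)) * <R>_2 = (3/sinh(3)) * <R>_2.
Answer: 3*γ23


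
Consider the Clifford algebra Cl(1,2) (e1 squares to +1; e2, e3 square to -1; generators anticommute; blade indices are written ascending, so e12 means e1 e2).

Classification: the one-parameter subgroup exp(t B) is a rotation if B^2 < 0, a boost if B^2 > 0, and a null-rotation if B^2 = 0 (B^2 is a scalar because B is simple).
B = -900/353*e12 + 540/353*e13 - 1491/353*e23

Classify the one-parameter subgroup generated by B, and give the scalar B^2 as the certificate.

B^2 term by term: the squares give (-900/353)^2*(e12)^2 + (540/353)^2*(e13)^2 + (-1491/353)^2*(e23)^2 = 810000/124609*(+1) + 291600/124609*(+1) + 2223081/124609*(-1) = -9 (each basis 2-blade squares to minus the product of its generators' squares); cross terms between blades sharing an index anticommute and cancel. So B^2 = -9.
Answer: rotation, certificate B^2 = -9. No conjugation can change B^2 = -9; the sign gives the class.


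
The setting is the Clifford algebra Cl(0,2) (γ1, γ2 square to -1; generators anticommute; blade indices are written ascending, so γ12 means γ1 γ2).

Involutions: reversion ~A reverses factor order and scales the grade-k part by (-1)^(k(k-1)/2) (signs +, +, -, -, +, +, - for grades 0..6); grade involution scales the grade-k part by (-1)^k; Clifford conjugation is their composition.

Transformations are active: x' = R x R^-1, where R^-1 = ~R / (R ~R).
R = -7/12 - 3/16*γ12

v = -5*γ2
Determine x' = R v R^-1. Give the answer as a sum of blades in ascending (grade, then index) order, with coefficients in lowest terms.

~R = -7/12 + 3/16*γ12, and R ~R = 865/2304, so R^-1 = ~R / (865/2304).
R v = -15/16*γ1 + 35/12*γ2
Answer: 504/173*γ1 - 703/173*γ2


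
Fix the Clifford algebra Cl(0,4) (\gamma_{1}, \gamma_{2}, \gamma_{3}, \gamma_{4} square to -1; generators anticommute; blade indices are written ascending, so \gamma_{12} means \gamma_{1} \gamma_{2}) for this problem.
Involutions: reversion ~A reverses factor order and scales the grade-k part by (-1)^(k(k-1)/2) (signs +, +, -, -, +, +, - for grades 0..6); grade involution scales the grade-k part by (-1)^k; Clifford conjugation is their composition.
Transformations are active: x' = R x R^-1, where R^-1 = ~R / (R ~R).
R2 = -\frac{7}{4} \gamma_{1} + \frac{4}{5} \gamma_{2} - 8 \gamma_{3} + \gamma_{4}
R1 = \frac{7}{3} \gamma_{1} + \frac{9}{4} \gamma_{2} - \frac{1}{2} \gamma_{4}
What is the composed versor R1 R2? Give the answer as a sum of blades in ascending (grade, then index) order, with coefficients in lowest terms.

Distribute over the terms of R1 (each basis-blade product reordered to ascending indices, repeated generators contracted through their squares):
(\frac{7}{3} \gamma_{1}) R2 = \frac{49}{12} + \frac{28}{15} \gamma_{12} - \frac{56}{3} \gamma_{13} + \frac{7}{3} \gamma_{14}
(\frac{9}{4} \gamma_{2}) R2 = -\frac{9}{5} + \frac{63}{16} \gamma_{12} - 18 \gamma_{23} + \frac{9}{4} \gamma_{24}
(-\frac{1}{2} \gamma_{4}) R2 = \frac{1}{2} - \frac{7}{8} \gamma_{14} + \frac{2}{5} \gamma_{24} - 4 \gamma_{34}
Summing the partial products and collecting blades:
Answer: \frac{167}{60} + \frac{1393}{240} \gamma_{12} - \frac{56}{3} \gamma_{13} + \frac{35}{24} \gamma_{14} - 18 \gamma_{23} + \frac{53}{20} \gamma_{24} - 4 \gamma_{34}


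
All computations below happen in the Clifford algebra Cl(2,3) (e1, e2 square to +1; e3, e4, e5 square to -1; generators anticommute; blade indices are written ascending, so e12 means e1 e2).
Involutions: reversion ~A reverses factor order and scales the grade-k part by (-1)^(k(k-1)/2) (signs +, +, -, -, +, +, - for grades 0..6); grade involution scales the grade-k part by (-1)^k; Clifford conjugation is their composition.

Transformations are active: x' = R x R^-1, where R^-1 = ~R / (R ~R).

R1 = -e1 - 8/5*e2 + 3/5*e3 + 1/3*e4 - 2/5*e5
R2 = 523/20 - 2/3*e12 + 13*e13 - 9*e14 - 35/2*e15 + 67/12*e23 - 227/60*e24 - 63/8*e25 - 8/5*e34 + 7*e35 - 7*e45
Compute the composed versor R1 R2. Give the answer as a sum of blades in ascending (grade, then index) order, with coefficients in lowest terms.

Distribute over the terms of R1 (each basis-blade product reordered to ascending indices, repeated generators contracted through their squares):
(-e1) R2 = -523/20*e1 + 2/3*e2 - 13*e3 + 9*e4 + 35/2*e5 - 67/12*e123 + 227/60*e124 + 63/8*e125 + 8/5*e134 - 7*e135 + 7*e145
(-8/5*e2) R2 = -16/15*e1 - 1046/25*e2 - 134/15*e3 + 454/75*e4 + 63/5*e5 + 104/5*e123 - 72/5*e124 - 28*e125 + 64/25*e234 - 56/5*e235 + 56/5*e245
(3/5*e3) R2 = 39/5*e1 + 67/20*e2 + 1569/100*e3 + 24/25*e4 - 21/5*e5 - 2/5*e123 + 27/5*e134 + 21/2*e135 + 227/100*e234 + 189/40*e235 - 21/5*e345
(1/3*e4) R2 = -3*e1 - 227/180*e2 - 8/15*e3 + 523/60*e4 + 7/3*e5 - 2/9*e124 + 13/3*e134 + 35/6*e145 + 67/36*e234 + 21/8*e245 - 7/3*e345
(-2/5*e5) R2 = 7*e1 + 63/20*e2 - 14/5*e3 + 14/5*e4 - 523/50*e5 + 4/15*e125 - 26/5*e135 + 18/5*e145 - 67/30*e235 + 227/150*e245 + 16/25*e345
Summing the partial products and collecting blades:
Answer: -185/12*e1 - 32341/900*e2 - 2873/300*e3 + 2753/100*e4 + 1333/75*e5 + 889/60*e123 - 1951/180*e124 - 2383/120*e125 + 34/3*e134 - 17/10*e135 + 493/30*e145 + 3011/450*e234 - 209/24*e235 + 9203/600*e245 - 442/75*e345


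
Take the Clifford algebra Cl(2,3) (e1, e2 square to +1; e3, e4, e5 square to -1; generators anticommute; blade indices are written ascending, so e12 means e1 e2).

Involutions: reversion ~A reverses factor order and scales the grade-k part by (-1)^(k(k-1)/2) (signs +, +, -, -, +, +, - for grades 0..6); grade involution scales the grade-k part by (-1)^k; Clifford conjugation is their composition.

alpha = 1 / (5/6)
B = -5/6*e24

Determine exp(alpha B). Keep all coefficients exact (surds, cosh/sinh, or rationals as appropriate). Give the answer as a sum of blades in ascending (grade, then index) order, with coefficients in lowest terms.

B^2 = (-5/6)^2*(e24)^2 = 25/36*(+1) = 25/36 (a basis 2-blade squares to minus the product of its generators' squares).
B^2 = 25/36 — the positive square puts this in the hyperbolic regime; l = 5/6, alpha*l = 1, so exp(alpha B) = cosh(1) + (sinh(1)/(5/6))*B = cosh(1) + (6*sinh(1)/5)*B.
Answer: cosh(1) - sinh(1)*e24


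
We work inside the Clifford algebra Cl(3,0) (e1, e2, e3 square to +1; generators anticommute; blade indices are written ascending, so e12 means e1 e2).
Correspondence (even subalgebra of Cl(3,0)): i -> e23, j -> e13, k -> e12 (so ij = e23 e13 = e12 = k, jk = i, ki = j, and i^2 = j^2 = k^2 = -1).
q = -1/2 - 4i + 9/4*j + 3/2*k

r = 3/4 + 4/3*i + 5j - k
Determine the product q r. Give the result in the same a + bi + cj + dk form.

In blades: q = -1/2 + 3/2*e12 + 9/4*e13 - 4*e23, r = 3/4 - e12 + 5*e13 + 4/3*e23.
Distribute q over r term by term (generator squares from the signature, products reordered to ascending indices): (-1/2)*r = -3/8 + 1/2*e12 - 5/2*e13 - 2/3*e23; (3/2*e12)*r = 3/2 + 9/8*e12 + 2*e13 - 15/2*e23; (9/4*e13)*r = -45/4 - 3*e12 + 27/16*e13 - 9/4*e23; (-4*e23)*r = 16/3 - 20*e12 - 4*e13 - 3*e23.
Sum: -115/24 - 171/8*e12 - 45/16*e13 - 161/12*e23; translating back through the correspondence:
Answer: -115/24 - 161/12*i - 45/16*j - 171/8*k


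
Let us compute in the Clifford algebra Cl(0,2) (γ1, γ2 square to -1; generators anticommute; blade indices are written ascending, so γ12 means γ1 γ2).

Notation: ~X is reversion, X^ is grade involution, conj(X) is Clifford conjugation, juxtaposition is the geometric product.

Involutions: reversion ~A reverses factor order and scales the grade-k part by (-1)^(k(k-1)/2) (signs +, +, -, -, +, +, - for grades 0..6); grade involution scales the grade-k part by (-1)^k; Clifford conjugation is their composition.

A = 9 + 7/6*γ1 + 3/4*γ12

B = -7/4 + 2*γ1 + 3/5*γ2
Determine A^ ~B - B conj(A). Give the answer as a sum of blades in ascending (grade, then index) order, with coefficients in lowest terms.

first term: -161/12 + 2351/120*γ1 + 69/10*γ2 - 161/80*γ12
second term: -161/12 + 2351/120*γ1 + 69/10*γ2 + 161/80*γ12
Answer: -161/40*γ12


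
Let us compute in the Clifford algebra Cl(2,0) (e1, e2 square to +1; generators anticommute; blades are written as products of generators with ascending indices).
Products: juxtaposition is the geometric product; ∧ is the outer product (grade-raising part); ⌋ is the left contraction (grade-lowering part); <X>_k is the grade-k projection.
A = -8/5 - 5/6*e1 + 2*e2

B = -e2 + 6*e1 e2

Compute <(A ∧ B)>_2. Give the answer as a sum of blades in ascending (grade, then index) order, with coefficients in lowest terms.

step 1: 8/5*e2 - 263/30*e1 e2
step 2: -263/30*e1 e2
Answer: -263/30*e1 e2


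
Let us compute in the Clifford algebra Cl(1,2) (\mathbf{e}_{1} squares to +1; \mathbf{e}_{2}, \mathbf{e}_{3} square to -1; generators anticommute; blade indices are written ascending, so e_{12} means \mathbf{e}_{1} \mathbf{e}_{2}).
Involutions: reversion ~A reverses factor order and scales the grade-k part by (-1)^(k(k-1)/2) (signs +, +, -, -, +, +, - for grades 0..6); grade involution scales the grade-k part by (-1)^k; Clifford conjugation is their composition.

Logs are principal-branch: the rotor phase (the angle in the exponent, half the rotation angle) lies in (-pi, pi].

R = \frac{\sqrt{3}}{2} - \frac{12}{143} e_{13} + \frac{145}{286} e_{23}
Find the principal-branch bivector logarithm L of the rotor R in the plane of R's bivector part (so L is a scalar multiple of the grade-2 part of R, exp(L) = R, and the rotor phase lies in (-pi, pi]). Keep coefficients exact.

The scalar part of R is \frac{\sqrt{3}}{2}, and that scalar determines the rotor phase on the principal branch; recovering the unit plane as bivector-part over sine of the phase gives L = phase * plane.
Concretely: cos(phase) = \frac{\sqrt{3}}{2} gives phase = ±\frac{\pi}{6}, and since phase/sin(phase) is even the sign is immaterial: L = (phase/sin(phase)) * <R>_2 = (\frac{\pi}{3}) * <R>_2.
Answer: - \frac{4 \pi}{143} e_{13} + \frac{145 \pi}{858} e_{23}


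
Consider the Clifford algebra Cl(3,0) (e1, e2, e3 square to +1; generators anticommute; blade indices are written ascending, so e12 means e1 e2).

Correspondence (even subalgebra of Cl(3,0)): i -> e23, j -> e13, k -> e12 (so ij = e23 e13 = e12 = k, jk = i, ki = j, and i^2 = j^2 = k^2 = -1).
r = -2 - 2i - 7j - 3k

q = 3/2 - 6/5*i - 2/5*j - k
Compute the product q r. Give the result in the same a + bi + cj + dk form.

In blades: q = 3/2 - e12 - 2/5*e13 - 6/5*e23, r = -2 - 3*e12 - 7*e13 - 2*e23.
Distribute q over r term by term (generator squares from the signature, products reordered to ascending indices): (3/2)*r = -3 - 9/2*e12 - 21/2*e13 - 3*e23; (-e12)*r = -3 + 2*e12 + 2*e13 - 7*e23; (-2/5*e13)*r = -14/5 - 4/5*e12 + 4/5*e13 + 6/5*e23; (-6/5*e23)*r = -12/5 + 42/5*e12 - 18/5*e13 + 12/5*e23.
Sum: -56/5 + 51/10*e12 - 113/10*e13 - 32/5*e23; translating back through the correspondence:
Answer: -56/5 - 32/5*i - 113/10*j + 51/10*k


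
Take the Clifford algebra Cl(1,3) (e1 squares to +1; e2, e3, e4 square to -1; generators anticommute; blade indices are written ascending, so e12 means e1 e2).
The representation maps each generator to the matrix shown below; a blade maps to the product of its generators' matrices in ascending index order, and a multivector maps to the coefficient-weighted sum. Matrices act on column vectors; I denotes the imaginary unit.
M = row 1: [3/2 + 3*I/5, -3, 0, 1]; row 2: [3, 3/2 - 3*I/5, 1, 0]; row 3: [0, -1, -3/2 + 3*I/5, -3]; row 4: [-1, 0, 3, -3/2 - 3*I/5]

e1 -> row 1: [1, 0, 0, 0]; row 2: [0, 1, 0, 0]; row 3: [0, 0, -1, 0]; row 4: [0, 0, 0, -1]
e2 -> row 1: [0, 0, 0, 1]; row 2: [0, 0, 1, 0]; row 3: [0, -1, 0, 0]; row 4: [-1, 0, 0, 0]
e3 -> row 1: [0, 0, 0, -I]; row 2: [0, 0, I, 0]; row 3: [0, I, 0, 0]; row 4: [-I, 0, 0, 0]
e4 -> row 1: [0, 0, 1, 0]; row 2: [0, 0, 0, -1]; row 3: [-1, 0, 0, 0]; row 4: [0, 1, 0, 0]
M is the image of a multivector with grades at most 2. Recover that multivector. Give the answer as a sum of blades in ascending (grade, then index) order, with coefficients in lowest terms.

Method: the blade images are trace-orthogonal — tr(rho(e_A) rho(e_B)^-1) = 4 if A = B and 0 otherwise — and rho(e_A)^-1 = (e_A)^2 * rho(e_A) with (e_A)^2 = +1 or -1, so the coefficient of e_A in the preimage is (e_A)^2 * tr(M rho(e_A))/4.
Nonzero projections over blades of grade <= 2: e1: (e1)^2 = +1, tr(M rho(e1)) = 6, coefficient 3/2; e2: (e2)^2 = -1, tr(M rho(e2)) = -4, coefficient 1; e23: (e23)^2 = -1, tr(M rho(e23)) = 12/5, coefficient -3/5; e24: (e24)^2 = -1, tr(M rho(e24)) = 12, coefficient -3. Every other blade of grade <= 2 projects to 0.
Answer: 3/2*e1 + e2 - 3/5*e23 - 3*e24


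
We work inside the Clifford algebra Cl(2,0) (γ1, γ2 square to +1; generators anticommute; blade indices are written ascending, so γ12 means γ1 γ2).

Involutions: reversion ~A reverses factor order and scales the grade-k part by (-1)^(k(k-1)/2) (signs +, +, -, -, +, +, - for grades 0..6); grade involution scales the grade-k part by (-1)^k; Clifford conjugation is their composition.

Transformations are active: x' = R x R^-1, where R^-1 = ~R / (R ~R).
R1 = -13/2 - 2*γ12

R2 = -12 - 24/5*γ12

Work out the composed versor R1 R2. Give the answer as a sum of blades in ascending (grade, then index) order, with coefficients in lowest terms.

Distribute over the terms of R1 (each basis-blade product reordered to ascending indices, repeated generators contracted through their squares):
(-13/2) R2 = 78 + 156/5*γ12
(-2*γ12) R2 = -48/5 + 24*γ12
Summing the partial products and collecting blades:
Answer: 342/5 + 276/5*γ12


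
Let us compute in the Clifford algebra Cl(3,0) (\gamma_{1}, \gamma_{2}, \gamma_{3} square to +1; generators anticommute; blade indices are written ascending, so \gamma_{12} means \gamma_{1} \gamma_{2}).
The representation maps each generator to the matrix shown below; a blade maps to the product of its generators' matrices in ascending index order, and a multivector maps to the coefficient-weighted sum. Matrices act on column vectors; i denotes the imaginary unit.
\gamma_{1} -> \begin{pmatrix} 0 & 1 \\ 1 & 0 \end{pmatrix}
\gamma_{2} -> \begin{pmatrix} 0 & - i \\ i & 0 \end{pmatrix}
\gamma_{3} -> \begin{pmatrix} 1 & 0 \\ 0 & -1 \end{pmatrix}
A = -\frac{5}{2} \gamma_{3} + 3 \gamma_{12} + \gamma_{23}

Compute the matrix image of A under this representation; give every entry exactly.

Bivector images (products of the table entries): rho(\gamma_{12}) = rho(\gamma_{1})rho(\gamma_{2}) = \begin{pmatrix} i & 0 \\ 0 & - i \end{pmatrix}; rho(\gamma_{23}) = rho(\gamma_{2})rho(\gamma_{3}) = \begin{pmatrix} 0 & i \\ i & 0 \end{pmatrix}.
M = (-\frac{5}{2})*rho(\gamma_{3}) + (3)*rho(\gamma_{12}) + (1)*rho(\gamma_{23}), summed entrywise:
Answer: \begin{pmatrix} - \frac{5}{2} + 3 i & i \\ i & \frac{5}{2} - 3 i \end{pmatrix}


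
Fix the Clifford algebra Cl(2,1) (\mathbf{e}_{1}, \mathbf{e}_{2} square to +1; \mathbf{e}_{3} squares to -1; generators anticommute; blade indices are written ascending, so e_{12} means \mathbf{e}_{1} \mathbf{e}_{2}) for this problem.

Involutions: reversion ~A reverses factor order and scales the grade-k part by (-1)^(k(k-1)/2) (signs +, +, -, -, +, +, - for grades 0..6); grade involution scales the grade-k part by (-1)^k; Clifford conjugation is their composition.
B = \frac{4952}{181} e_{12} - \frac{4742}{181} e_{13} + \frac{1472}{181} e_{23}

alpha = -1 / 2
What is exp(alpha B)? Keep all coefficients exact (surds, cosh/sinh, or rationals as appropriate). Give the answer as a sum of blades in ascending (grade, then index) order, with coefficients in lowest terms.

B^2 term by term: the squares give (\frac{4952}{181})^2*(e_{12})^2 + (-\frac{4742}{181})^2*(e_{13})^2 + (\frac{1472}{181})^2*(e_{23})^2 = \frac{24522304}{32761}*(-1) + \frac{22486564}{32761}*(+1) + \frac{2166784}{32761}*(+1) = 4 (each basis 2-blade squares to minus the product of its generators' squares); cross terms between blades sharing an index anticommute and cancel. So B^2 = 4.
B^2 = 4 — hyperbolic case — the even/odd split gives cosh and sinh: l = 2, alpha*l = -1, so exp(alpha B) = cosh(-1) + (sinh(-1)/2)*B = \cosh{\left(1 \right)} + (- \frac{\sinh{\left(1 \right)}}{2})*B.
Answer: \cosh{\left(1 \right)} - \frac{2476 \sinh{\left(1 \right)}}{181} e_{12} + \frac{2371 \sinh{\left(1 \right)}}{181} e_{13} - \frac{736 \sinh{\left(1 \right)}}{181} e_{23}


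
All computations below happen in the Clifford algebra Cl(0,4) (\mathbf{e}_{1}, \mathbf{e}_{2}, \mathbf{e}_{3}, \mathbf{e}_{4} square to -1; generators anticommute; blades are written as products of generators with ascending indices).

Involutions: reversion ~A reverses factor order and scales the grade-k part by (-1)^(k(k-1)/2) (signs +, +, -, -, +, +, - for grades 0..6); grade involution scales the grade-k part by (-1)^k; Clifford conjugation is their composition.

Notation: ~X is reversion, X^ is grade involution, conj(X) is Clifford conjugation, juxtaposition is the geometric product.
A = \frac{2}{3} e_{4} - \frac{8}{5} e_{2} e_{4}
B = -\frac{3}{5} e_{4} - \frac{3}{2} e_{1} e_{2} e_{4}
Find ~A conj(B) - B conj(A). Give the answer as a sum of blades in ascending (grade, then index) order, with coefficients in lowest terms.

first term: -\frac{2}{5} + \frac{12}{5} e_{1} - \frac{24}{25} e_{2} + e_{1} e_{2}
second term: -\frac{2}{5} + \frac{12}{5} e_{1} - \frac{24}{25} e_{2} - e_{1} e_{2}
Answer: 2 e_{1} e_{2}


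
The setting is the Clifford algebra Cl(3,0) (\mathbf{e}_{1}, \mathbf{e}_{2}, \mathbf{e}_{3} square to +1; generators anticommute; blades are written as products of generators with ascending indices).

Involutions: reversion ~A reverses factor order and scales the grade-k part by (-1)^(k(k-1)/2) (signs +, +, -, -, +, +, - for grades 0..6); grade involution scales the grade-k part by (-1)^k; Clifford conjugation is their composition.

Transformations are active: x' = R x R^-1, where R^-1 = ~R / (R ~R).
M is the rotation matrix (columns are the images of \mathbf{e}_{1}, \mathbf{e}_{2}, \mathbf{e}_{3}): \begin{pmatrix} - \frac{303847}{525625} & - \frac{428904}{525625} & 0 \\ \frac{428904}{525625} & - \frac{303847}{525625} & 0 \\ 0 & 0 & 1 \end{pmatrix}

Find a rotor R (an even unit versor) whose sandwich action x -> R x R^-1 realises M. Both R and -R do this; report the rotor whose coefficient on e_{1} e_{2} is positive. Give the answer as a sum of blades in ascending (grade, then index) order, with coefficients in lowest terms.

Method: write R = a + b12*e_{1} e_{2} + b13*e_{1} e_{3} + b23*e_{2} e_{3} with a^2 + b12^2 + b13^2 + b23^2 = 1 (so R^-1 = ~R). Expanding the columns R e_j ~R gives tr M = 4a^2 - 1 and, from the antisymmetric part, M21 - M12 = -4a*b12, M13 - M31 = 4a*b13, M32 - M23 = -4a*b23.
Here tr M = -\frac{82069}{525625}, so a^2 = (1 + tr M)/4 = \frac{110889}{525625} and a = ±\frac{333}{725}. Taking a = \frac{333}{725}: M21 - M12 = \frac{857808}{525625}, M13 - M31 = 0, M32 - M23 = 0, giving b12 = -\frac{644}{725}, b13 = 0, b23 = 0, i.e. R = \frac{333}{725} - \frac{644}{725} e_{1} e_{2}.
Its e_{1} e_{2} coefficient is negative, so report the other preimage -R.
Answer: -\frac{333}{725} + \frac{644}{725} e_{1} e_{2}. Why the constraint matters: R and -R act identically through the sandwich — M has trace -\frac{82069}{525625} either way — so only the sign condition on e_{1} e_{2} picks one of the two preimages.
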